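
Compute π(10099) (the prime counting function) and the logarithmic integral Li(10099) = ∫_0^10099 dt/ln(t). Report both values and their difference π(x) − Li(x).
π(10099) = 1240;  Li(10099) ≈ 1256.88;  π(x) − Li(x) ≈ -16.88.

Direct count of primes ≤ 10099 gives π(10099) = 1240. Numerical evaluation of the logarithmic integral gives Li(10099) ≈ 1256.88. The difference π(x) − Li(x) ≈ -16.88 is typically negative for small/moderate x (Li(x) overestimates), though Littlewood's theorem shows this sign changes infinitely often.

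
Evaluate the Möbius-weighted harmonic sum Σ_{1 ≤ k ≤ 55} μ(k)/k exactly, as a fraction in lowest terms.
Σ μ(k)/k = -17255220085293371/10863052825730014910

Values of μ(k) for 1 ≤ k ≤ 55: μ(1) = 1, μ(2) = -1, μ(3) = -1, μ(5) = -1, μ(6) = 1, μ(7) = -1, μ(10) = 1, μ(11) = -1, μ(13) = -1, μ(14) = 1, μ(15) = 1, μ(17) = -1, μ(19) = -1, μ(21) = 1, μ(22) = 1, μ(23) = -1, μ(26) = 1, μ(29) = -1, μ(30) = -1, μ(31) = -1, μ(33) = 1, μ(34) = 1, μ(35) = 1, μ(37) = -1, μ(38) = 1, μ(39) = 1, μ(41) = -1, μ(42) = -1, μ(43) = -1, μ(46) = 1, μ(47) = -1, μ(51) = 1, μ(53) = -1, μ(55) = 1, with μ = 0 on non-squarefree integers. Summing μ(k)/k for k where μ(k) ≠ 0 gives -17255220085293371/10863052825730014910 ≈ -0.0016. (PNT ⟺ this sum → 0 as n → ∞.)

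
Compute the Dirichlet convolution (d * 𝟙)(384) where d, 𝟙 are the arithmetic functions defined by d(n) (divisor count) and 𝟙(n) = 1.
(d * 𝟙)(384) = 108

Divisors of 384: [1, 2, 3, 4, 6, 8, 12, 16, 24, 32, 48, 64, 96, 128, 192, 384]. For each d | 384:
  d = 1: d(1) · 𝟙(384/1) = 1 · 1 = 1
  d = 2: d(2) · 𝟙(384/2) = 2 · 1 = 2
  d = 3: d(3) · 𝟙(384/3) = 2 · 1 = 2
  d = 4: d(4) · 𝟙(384/4) = 3 · 1 = 3
  d = 6: d(6) · 𝟙(384/6) = 4 · 1 = 4
  d = 8: d(8) · 𝟙(384/8) = 4 · 1 = 4
  d = 12: d(12) · 𝟙(384/12) = 6 · 1 = 6
  d = 16: d(16) · 𝟙(384/16) = 5 · 1 = 5
  d = 24: d(24) · 𝟙(384/24) = 8 · 1 = 8
  d = 32: d(32) · 𝟙(384/32) = 6 · 1 = 6
  d = 48: d(48) · 𝟙(384/48) = 10 · 1 = 10
  d = 64: d(64) · 𝟙(384/64) = 7 · 1 = 7
  d = 96: d(96) · 𝟙(384/96) = 12 · 1 = 12
  d = 128: d(128) · 𝟙(384/128) = 8 · 1 = 8
  d = 192: d(192) · 𝟙(384/192) = 14 · 1 = 14
  d = 384: d(384) · 𝟙(384/384) = 16 · 1 = 16
Summing: (d * 𝟙)(384) = 1 + 2 + 2 + 3 + 4 + 4 + 6 + 5 + 8 + 6 + 10 + 7 + 12 + 8 + 14 + 16 = 108.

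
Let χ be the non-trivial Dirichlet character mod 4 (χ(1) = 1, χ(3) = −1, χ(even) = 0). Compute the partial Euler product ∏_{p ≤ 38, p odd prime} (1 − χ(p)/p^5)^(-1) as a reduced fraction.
∏ = 36434162976122653852428171915209665920933190877591375/36574689167094305070442169349729960875390257302863872

The odd primes p ≤ 38 are [3, 5, 7, 11, 13, 17, 19, 23, 29, 31, 37]. For each, χ(p) = 1 if p ≡ 1 mod 4, χ(p) = −1 if p ≡ 3 mod 4. Taking (1 − χ(p)/p^5)^(-1) = p^5/(p^5 − χ(p)): (1 − (-1)/3^5)^(-1) · (1 − (1)/5^5)^(-1) · (1 − (-1)/7^5)^(-1) · (1 − (-1)/11^5)^(-1) · (1 − (1)/13^5)^(-1) · (1 − (1)/17^5)^(-1) · (1 − (-1)/19^5)^(-1) · (1 − (-1)/23^5)^(-1) · (1 − (1)/29^5)^(-1) · (1 − (-1)/31^5)^(-1) · (1 − (1)/37^5)^(-1) = 36434162976122653852428171915209665920933190877591375/36574689167094305070442169349729960875390257302863872.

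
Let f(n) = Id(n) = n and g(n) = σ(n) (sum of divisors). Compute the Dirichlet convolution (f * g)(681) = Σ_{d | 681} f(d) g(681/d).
(Id * σ)(681) = 3185

Divisors of 681: [1, 3, 227, 681]. For each d | 681:
  d = 1: Id(1) · σ(681/1) = 1 · 912 = 912
  d = 3: Id(3) · σ(681/3) = 3 · 228 = 684
  d = 227: Id(227) · σ(681/227) = 227 · 4 = 908
  d = 681: Id(681) · σ(681/681) = 681 · 1 = 681
Summing: (Id * σ)(681) = 912 + 684 + 908 + 681 = 3185.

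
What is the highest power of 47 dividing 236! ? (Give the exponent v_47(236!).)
v_47(236!) = 5

Legendre's formula: v_p(n!) = Σ_{k ≥ 1} ⌊n / p^k⌋. For p = 47, n = 236, the terms are:
  ⌊236/47^1⌋ = ⌊236/47⌋ = 5
(the next term ⌊236/47^2⌋ = 0, terminating the sum). Summing: v_47(236!) = 5 = 5.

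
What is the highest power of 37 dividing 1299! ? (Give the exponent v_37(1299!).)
v_37(1299!) = 35

Legendre's formula: v_p(n!) = Σ_{k ≥ 1} ⌊n / p^k⌋. For p = 37, n = 1299, the terms are:
  ⌊1299/37^1⌋ = ⌊1299/37⌋ = 35
(the next term ⌊1299/37^2⌋ = 0, terminating the sum). Summing: v_37(1299!) = 35 = 35.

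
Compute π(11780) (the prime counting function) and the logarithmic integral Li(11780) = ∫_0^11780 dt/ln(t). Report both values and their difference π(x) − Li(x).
π(11780) = 1411;  Li(11780) ≈ 1437.65;  π(x) − Li(x) ≈ -26.65.

Direct count of primes ≤ 11780 gives π(11780) = 1411. Numerical evaluation of the logarithmic integral gives Li(11780) ≈ 1437.65. The difference π(x) − Li(x) ≈ -26.65 is typically negative for small/moderate x (Li(x) overestimates), though Littlewood's theorem shows this sign changes infinitely often.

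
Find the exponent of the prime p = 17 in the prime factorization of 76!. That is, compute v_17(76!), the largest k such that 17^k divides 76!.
v_17(76!) = 4

Legendre's formula: v_p(n!) = Σ_{k ≥ 1} ⌊n / p^k⌋. For p = 17, n = 76, the terms are:
  ⌊76/17^1⌋ = ⌊76/17⌋ = 4
(the next term ⌊76/17^2⌋ = 0, terminating the sum). Summing: v_17(76!) = 4 = 4.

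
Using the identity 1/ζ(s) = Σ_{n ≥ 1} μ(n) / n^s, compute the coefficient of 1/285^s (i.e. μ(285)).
μ(285) = -1

Factor n = 285 = 3 · 5 · 19. μ(n) = 0 if any exponent ≥ 2 (not squarefree); otherwise μ(n) = (−1)^{ω(n)} where ω(n) is the number of distinct prime factors. Applying: μ(285) = -1.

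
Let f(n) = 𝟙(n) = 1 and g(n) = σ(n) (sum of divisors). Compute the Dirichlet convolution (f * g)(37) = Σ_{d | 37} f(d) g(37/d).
(𝟙 * σ)(37) = 39

Divisors of 37: [1, 37]. For each d | 37:
  d = 1: 𝟙(1) · σ(37/1) = 1 · 38 = 38
  d = 37: 𝟙(37) · σ(37/37) = 1 · 1 = 1
Summing: (𝟙 * σ)(37) = 38 + 1 = 39.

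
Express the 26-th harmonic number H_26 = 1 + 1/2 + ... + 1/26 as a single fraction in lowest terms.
H_26 = 34395742267/8923714800

Direct summation: H_26 = 1 + 1/2 + ... + 1/26. The least common denominator is lcm(1, ..., 26) = 26771144400; over this denominator the numerator is 26771144400 + 13385572200 + 8923714800 + 6692786100 + 5354228880 + 4461857400 + 3824449200 + 3346393050 + 2974571600 + 2677114440 + 2433740400 + 2230928700 + 2059318800 + 1912224600 + 1784742960 + 1673196525 + 1574773200 + 1487285800 + 1409007600 + 1338557220 + 1274816400 + 1216870200 + 1163962800 + 1115464350 + 1070845776 + 1029659400 = 103187226801, so H_26 = 103187226801/26771144400; reducing by gcd(103187226801, 26771144400) = 3 gives 34395742267/8923714800 ≈ 3.85442. (The PNT-adjacent estimate ln(26) + γ ≈ 3.83531 matches within O(1/n).)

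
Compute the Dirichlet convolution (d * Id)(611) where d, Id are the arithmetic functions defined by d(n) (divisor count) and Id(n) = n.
(d * Id)(611) = 735

Divisors of 611: [1, 13, 47, 611]. For each d | 611:
  d = 1: d(1) · Id(611/1) = 1 · 611 = 611
  d = 13: d(13) · Id(611/13) = 2 · 47 = 94
  d = 47: d(47) · Id(611/47) = 2 · 13 = 26
  d = 611: d(611) · Id(611/611) = 4 · 1 = 4
Summing: (d * Id)(611) = 611 + 94 + 26 + 4 = 735.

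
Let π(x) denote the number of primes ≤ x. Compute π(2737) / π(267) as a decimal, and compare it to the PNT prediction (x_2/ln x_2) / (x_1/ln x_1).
π(2737)/π(267) = 399/56 ≈ 7.1250;  PNT prediction ≈ 7.2366.

π(267) = 56 and π(2737) = 399, so π(2737)/π(267) ≈ 7.1250. The PNT-predicted ratio is (2737/ln(2737)) / (267/ln(267)) ≈ 7.2366. The two agree to within a few percent, as expected.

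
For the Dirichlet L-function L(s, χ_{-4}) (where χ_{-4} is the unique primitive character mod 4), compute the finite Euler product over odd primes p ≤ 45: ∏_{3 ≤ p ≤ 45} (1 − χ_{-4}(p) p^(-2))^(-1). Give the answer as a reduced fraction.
∏ = 11477831542914938630143/12524769798782976000000

The odd primes p ≤ 45 are [3, 5, 7, 11, 13, 17, 19, 23, 29, 31, 37, 41, 43]. For each, χ(p) = 1 if p ≡ 1 mod 4, χ(p) = −1 if p ≡ 3 mod 4. Taking (1 − χ(p)/p^2)^(-1) = p^2/(p^2 − χ(p)): (1 − (-1)/3^2)^(-1) · (1 − (1)/5^2)^(-1) · (1 − (-1)/7^2)^(-1) · (1 − (-1)/11^2)^(-1) · (1 − (1)/13^2)^(-1) · (1 − (1)/17^2)^(-1) · (1 − (-1)/19^2)^(-1) · (1 − (-1)/23^2)^(-1) · (1 − (1)/29^2)^(-1) · (1 − (-1)/31^2)^(-1) · (1 − (1)/37^2)^(-1) · (1 − (1)/41^2)^(-1) · (1 − (-1)/43^2)^(-1) = 11477831542914938630143/12524769798782976000000.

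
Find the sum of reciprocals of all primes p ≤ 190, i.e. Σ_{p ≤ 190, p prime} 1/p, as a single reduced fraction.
Σ 1/p = 10408867916382550633331528920459565913027063402071390584941986323453055203/5397346292805549782720214077673687806275517530364350655459511599582614290

π(190) = 42, so the primes ≤ 190 are [2, 3, 5, 7, 11, 13, 17, 19, 23, 29, 31, 37, 41, 43, 47, 53, 59, 61, 67, 71, 73, 79, 83, 89, 97, 101, 103, 107, 109, 113, 127, 131, 137, 139, 149, 151, 157, 163, 167, 173, 179, 181]. Summing 1/p over these primes: 10408867916382550633331528920459565913027063402071390584941986323453055203/5397346292805549782720214077673687806275517530364350655459511599582614290 ≈ 1.9285. Mertens estimate ln ln(190) + 0.2615 ≈ 1.9192.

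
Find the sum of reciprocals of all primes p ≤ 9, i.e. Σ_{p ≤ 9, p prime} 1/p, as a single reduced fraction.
Σ 1/p = 247/210

π(9) = 4, so the primes ≤ 9 are [2, 3, 5, 7]. Summing 1/p over these primes: 247/210 ≈ 1.1762. Mertens estimate ln ln(9) + 0.2615 ≈ 1.0487.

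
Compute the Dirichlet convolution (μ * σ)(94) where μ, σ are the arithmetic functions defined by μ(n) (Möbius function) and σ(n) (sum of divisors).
(μ * σ)(94) = 94

Divisors of 94: [1, 2, 47, 94]. For each d | 94:
  d = 1: μ(1) · σ(94/1) = 1 · 144 = 144
  d = 2: μ(2) · σ(94/2) = -1 · 48 = -48
  d = 47: μ(47) · σ(94/47) = -1 · 3 = -3
  d = 94: μ(94) · σ(94/94) = 1 · 1 = 1
Summing: (μ * σ)(94) = 144 + -48 + -3 + 1 = 94.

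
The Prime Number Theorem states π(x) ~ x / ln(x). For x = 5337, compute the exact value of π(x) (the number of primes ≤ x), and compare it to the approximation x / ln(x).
π(5337) = 706;  x/ln(x) ≈ 621.85;  relative error ≈ 11.92%.

Directly count primes up to 5337: π(5337) = 706. The PNT approximation gives 5337/ln(5337) ≈ 5337/8.58242 ≈ 621.85. Relative error (π(x) − x/ln(x)) / π(x) ≈ 11.92%; the approximation is known to undercount slightly (Li(x) is a better estimate).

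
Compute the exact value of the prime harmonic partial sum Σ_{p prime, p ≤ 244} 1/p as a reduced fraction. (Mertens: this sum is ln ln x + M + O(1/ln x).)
Σ 1/p = 506873196134241441348690763593294873492730445394823722837469097176314709804649267964680634478659521/256041159035492609053110100510385311995538591998443060216114576417920917800321526504084465112487730

π(244) = 53, so the primes ≤ 244 are [2, 3, 5, 7, 11, 13, 17, 19, 23, 29, 31, 37, 41, 43, 47, 53, 59, 61, 67, 71, 73, 79, 83, 89, 97, 101, 103, 107, 109, 113, 127, 131, 137, 139, 149, 151, 157, 163, 167, 173, 179, 181, 191, 193, 197, 199, 211, 223, 227, 229, 233, 239, 241]. Summing 1/p over these primes: 506873196134241441348690763593294873492730445394823722837469097176314709804649267964680634478659521/256041159035492609053110100510385311995538591998443060216114576417920917800321526504084465112487730 ≈ 1.9797. Mertens estimate ln ln(244) + 0.2615 ≈ 1.9657.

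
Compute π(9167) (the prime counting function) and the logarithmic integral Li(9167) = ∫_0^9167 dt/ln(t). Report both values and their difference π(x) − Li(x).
π(9167) = 1136;  Li(9167) ≈ 1155.27;  π(x) − Li(x) ≈ -19.27.

Direct count of primes ≤ 9167 gives π(9167) = 1136. Numerical evaluation of the logarithmic integral gives Li(9167) ≈ 1155.27. The difference π(x) − Li(x) ≈ -19.27 is typically negative for small/moderate x (Li(x) overestimates), though Littlewood's theorem shows this sign changes infinitely often.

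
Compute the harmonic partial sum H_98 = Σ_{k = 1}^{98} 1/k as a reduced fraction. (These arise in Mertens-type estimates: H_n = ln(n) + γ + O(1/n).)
H_98 = 360264457021270114060513483605065190394007/69720375229712477164533808935312303556800

Direct summation: H_98 = 1 + 1/2 + ... + 1/98. The least common denominator is lcm(1, ..., 98) = 69720375229712477164533808935312303556800; over this denominator the numerator is 69720375229712477164533808935312303556800 + 34860187614856238582266904467656151778400 + 23240125076570825721511269645104101185600 + 17430093807428119291133452233828075889200 + 13944075045942495432906761787062460711360 + 11620062538285412860755634822552050592800 + 9960053604244639594933401276473186222400 + 8715046903714059645566726116914037944600 + 7746708358856941907170423215034700395200 + 6972037522971247716453380893531230355680 + 6338215929973861560412164448664754868800 + 5810031269142706430377817411276025296400 + 5363105786900959781887216071947100273600 + 4980026802122319797466700638236593111200 + 4648025015314165144302253929020820237120 + 4357523451857029822783363058457018972300 + 4101198542924263362619635819724253150400 + 3873354179428470953585211607517350197600 + 3669493433142761956028095207121700187200 + 3486018761485623858226690446765615177840 + 3320017868081546531644467092157728740800 + 3169107964986930780206082224332377434400 + 3031320662161412050631904736317926241600 + 2905015634571353215188908705638012648200 + 2788815009188499086581352357412492142272 + 2681552893450479890943608035973550136800 + 2582236119618980635723474405011566798400 + 2490013401061159898733350319118296555600 + 2404150869990085419466683066734907019200 + 2324012507657082572151126964510410118560 + 2249044362248789585952703514042332372800 + 2178761725928514911391681529228509486150 + 2112738643324620520137388149554918289600 + 2050599271462131681309817909862126575200 + 1992010720848927918986680255294637244480 + 1936677089714235476792605803758675098800 + 1884334465667904788230643484738170366400 + 1834746716571380978014047603560850093600 + 1787701928966986593962405357315700091200 + 1743009380742811929113345223382807588920 + 1700496956822255540598385583788104964800 + 1660008934040773265822233546078864370400 + 1621404075109592492198460672914239617600 + 1584553982493465390103041112166188717200 + 1549341671771388381434084643006940079040 + 1515660331080706025315952368158963120800 + 1483412238930052705628378913517283054400 + 1452507817285676607594454352819006324100 + 1422864800606377084990485896639026603200 + 1394407504594249543290676178706246071136 + 1367066180974754454206545273241417716800 + 1340776446725239945471804017986775068400 + 1315478777919103342727052998779477425600 + 1291118059809490317861737202505783399200 + 1267643185994772312082432889732950973760 + 1245006700530579949366675159559148277800 + 1223164477714253985342698402373900062400 + 1202075434995042709733341533367453509600 + 1181701275079872494314132354835801755200 + 1162006253828541286075563482255205059280 + 1142956970978893068271046048119873828800 + 1124522181124394792976351757021166186400 + 1106672622693848843881489030719242913600 + 1089380862964257455695840764614254743075 + 1072621157380191956377443214389420054720 + 1056369321662310260068694074777459144800 + 1040602615368842942754235954258392590400 + 1025299635731065840654908954931063287600 + 1010440220720470683543968245439308747200 + 996005360424463959493340127647318622240 + 981977115911443340345546604722708500800 + 968338544857117738396302901879337549400 + 955073633283732563897723410072771281600 + 942167232833952394115321742369085183200 + 929605003062833028860450785804164047424 + 917373358285690489007023801780425046800 + 905459418567694508630309206952107838400 + 893850964483493296981202678657850045600 + 882536395312816166639668467535598779200 + 871504690371405964556672611691403794460 + 860745373206326878574491468337188932800 + 850248478411127770299192791894052482400 + 840004520839909363428118179943521729600 + 830004467020386632911116773039432185200 + 820239708584852672523927163944850630080 + 810702037554796246099230336457119808800 + 801383623330028473155561022244969006400 + 792276991246732695051520556083094358600 + 783375002581039069264424819497891051200 + 774670835885694190717042321503470039520 + 766157969557279968841030867421014324800 + 757830165540353012657976184079481560400 + 749681454082929861984234504680777457600 + 741706119465026352814189456758641527200 + 733898686628552391205619041424340037440 + 726253908642838303797227176409503162050 + 718766754945489455304472257065075294400 + 711432400303188542495242948319513301600 = 360264457021270114060513483605065190394007, so H_98 = 360264457021270114060513483605065190394007/69720375229712477164533808935312303556800 (already in lowest terms) ≈ 5.16728. (The PNT-adjacent estimate ln(98) + γ ≈ 5.16218 matches within O(1/n).)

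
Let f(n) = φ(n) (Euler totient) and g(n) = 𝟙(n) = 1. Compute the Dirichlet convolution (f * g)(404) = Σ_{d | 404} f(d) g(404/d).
(φ * 𝟙)(404) = 404

Divisors of 404: [1, 2, 4, 101, 202, 404]. For each d | 404:
  d = 1: φ(1) · 𝟙(404/1) = 1 · 1 = 1
  d = 2: φ(2) · 𝟙(404/2) = 1 · 1 = 1
  d = 4: φ(4) · 𝟙(404/4) = 2 · 1 = 2
  d = 101: φ(101) · 𝟙(404/101) = 100 · 1 = 100
  d = 202: φ(202) · 𝟙(404/202) = 100 · 1 = 100
  d = 404: φ(404) · 𝟙(404/404) = 200 · 1 = 200
Summing: (φ * 𝟙)(404) = 1 + 1 + 2 + 100 + 100 + 200 = 404.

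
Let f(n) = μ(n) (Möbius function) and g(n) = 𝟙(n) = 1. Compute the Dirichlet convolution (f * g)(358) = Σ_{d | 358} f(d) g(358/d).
(μ * 𝟙)(358) = 0

Divisors of 358: [1, 2, 179, 358]. For each d | 358:
  d = 1: μ(1) · 𝟙(358/1) = 1 · 1 = 1
  d = 2: μ(2) · 𝟙(358/2) = -1 · 1 = -1
  d = 179: μ(179) · 𝟙(358/179) = -1 · 1 = -1
  d = 358: μ(358) · 𝟙(358/358) = 1 · 1 = 1
Summing: (μ * 𝟙)(358) = 1 + -1 + -1 + 1 = 0.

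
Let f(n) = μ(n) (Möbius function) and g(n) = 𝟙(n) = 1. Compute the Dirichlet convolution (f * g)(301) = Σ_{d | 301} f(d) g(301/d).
(μ * 𝟙)(301) = 0

Divisors of 301: [1, 7, 43, 301]. For each d | 301:
  d = 1: μ(1) · 𝟙(301/1) = 1 · 1 = 1
  d = 7: μ(7) · 𝟙(301/7) = -1 · 1 = -1
  d = 43: μ(43) · 𝟙(301/43) = -1 · 1 = -1
  d = 301: μ(301) · 𝟙(301/301) = 1 · 1 = 1
Summing: (μ * 𝟙)(301) = 1 + -1 + -1 + 1 = 0.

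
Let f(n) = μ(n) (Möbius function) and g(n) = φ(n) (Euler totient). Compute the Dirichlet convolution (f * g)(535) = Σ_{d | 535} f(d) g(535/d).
(μ * φ)(535) = 315

Divisors of 535: [1, 5, 107, 535]. For each d | 535:
  d = 1: μ(1) · φ(535/1) = 1 · 424 = 424
  d = 5: μ(5) · φ(535/5) = -1 · 106 = -106
  d = 107: μ(107) · φ(535/107) = -1 · 4 = -4
  d = 535: μ(535) · φ(535/535) = 1 · 1 = 1
Summing: (μ * φ)(535) = 424 + -106 + -4 + 1 = 315.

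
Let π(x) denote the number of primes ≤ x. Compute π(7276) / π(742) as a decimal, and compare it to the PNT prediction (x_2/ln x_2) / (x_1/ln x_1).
π(7276)/π(742) = 928/131 ≈ 7.0840;  PNT prediction ≈ 7.2884.

π(742) = 131 and π(7276) = 928, so π(7276)/π(742) ≈ 7.0840. The PNT-predicted ratio is (7276/ln(7276)) / (742/ln(742)) ≈ 7.2884. The two agree to within a few percent, as expected.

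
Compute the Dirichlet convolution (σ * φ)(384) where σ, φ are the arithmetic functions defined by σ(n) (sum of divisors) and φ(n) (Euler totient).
(σ * φ)(384) = 6144

Divisors of 384: [1, 2, 3, 4, 6, 8, 12, 16, 24, 32, 48, 64, 96, 128, 192, 384]. For each d | 384:
  d = 1: σ(1) · φ(384/1) = 1 · 128 = 128
  d = 2: σ(2) · φ(384/2) = 3 · 64 = 192
  d = 3: σ(3) · φ(384/3) = 4 · 64 = 256
  d = 4: σ(4) · φ(384/4) = 7 · 32 = 224
  d = 6: σ(6) · φ(384/6) = 12 · 32 = 384
  d = 8: σ(8) · φ(384/8) = 15 · 16 = 240
  d = 12: σ(12) · φ(384/12) = 28 · 16 = 448
  d = 16: σ(16) · φ(384/16) = 31 · 8 = 248
  d = 24: σ(24) · φ(384/24) = 60 · 8 = 480
  d = 32: σ(32) · φ(384/32) = 63 · 4 = 252
  d = 48: σ(48) · φ(384/48) = 124 · 4 = 496
  d = 64: σ(64) · φ(384/64) = 127 · 2 = 254
  d = 96: σ(96) · φ(384/96) = 252 · 2 = 504
  d = 128: σ(128) · φ(384/128) = 255 · 2 = 510
  d = 192: σ(192) · φ(384/192) = 508 · 1 = 508
  d = 384: σ(384) · φ(384/384) = 1020 · 1 = 1020
Summing: (σ * φ)(384) = 128 + 192 + 256 + 224 + 384 + 240 + 448 + 248 + 480 + 252 + 496 + 254 + 504 + 510 + 508 + 1020 = 6144.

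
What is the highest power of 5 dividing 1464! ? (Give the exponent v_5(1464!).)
v_5(1464!) = 363

Legendre's formula: v_p(n!) = Σ_{k ≥ 1} ⌊n / p^k⌋. For p = 5, n = 1464, the terms are:
  ⌊1464/5^1⌋ = ⌊1464/5⌋ = 292
  ⌊1464/5^2⌋ = ⌊1464/25⌋ = 58
  ⌊1464/5^3⌋ = ⌊1464/125⌋ = 11
  ⌊1464/5^4⌋ = ⌊1464/625⌋ = 2
(the next term ⌊1464/5^5⌋ = 0, terminating the sum). Summing: v_5(1464!) = 292 + 58 + 11 + 2 = 363.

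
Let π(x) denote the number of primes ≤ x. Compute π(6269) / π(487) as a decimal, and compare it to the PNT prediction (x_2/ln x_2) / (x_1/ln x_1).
π(6269)/π(487) = 815/93 ≈ 8.7634;  PNT prediction ≈ 9.1109.

π(487) = 93 and π(6269) = 815, so π(6269)/π(487) ≈ 8.7634. The PNT-predicted ratio is (6269/ln(6269)) / (487/ln(487)) ≈ 9.1109. The two agree to within a few percent, as expected.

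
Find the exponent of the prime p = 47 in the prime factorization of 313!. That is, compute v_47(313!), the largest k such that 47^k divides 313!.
v_47(313!) = 6

Legendre's formula: v_p(n!) = Σ_{k ≥ 1} ⌊n / p^k⌋. For p = 47, n = 313, the terms are:
  ⌊313/47^1⌋ = ⌊313/47⌋ = 6
(the next term ⌊313/47^2⌋ = 0, terminating the sum). Summing: v_47(313!) = 6 = 6.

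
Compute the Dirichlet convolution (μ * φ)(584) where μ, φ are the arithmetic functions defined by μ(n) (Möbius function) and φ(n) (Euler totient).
(μ * φ)(584) = 142

Divisors of 584: [1, 2, 4, 8, 73, 146, 292, 584]. For each d | 584:
  d = 1: μ(1) · φ(584/1) = 1 · 288 = 288
  d = 2: μ(2) · φ(584/2) = -1 · 144 = -144
  d = 4: μ(4) · φ(584/4) = 0 · 72 = 0
  d = 8: μ(8) · φ(584/8) = 0 · 72 = 0
  d = 73: μ(73) · φ(584/73) = -1 · 4 = -4
  d = 146: μ(146) · φ(584/146) = 1 · 2 = 2
  d = 292: μ(292) · φ(584/292) = 0 · 1 = 0
  d = 584: μ(584) · φ(584/584) = 0 · 1 = 0
Summing: (μ * φ)(584) = 288 + -144 + 0 + 0 + -4 + 2 + 0 + 0 = 142.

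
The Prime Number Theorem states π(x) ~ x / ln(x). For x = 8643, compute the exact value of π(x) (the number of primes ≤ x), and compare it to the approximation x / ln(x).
π(8643) = 1076;  x/ln(x) ≈ 953.50;  relative error ≈ 11.38%.

Directly count primes up to 8643: π(8643) = 1076. The PNT approximation gives 8643/ln(8643) ≈ 8643/9.06451 ≈ 953.50. Relative error (π(x) − x/ln(x)) / π(x) ≈ 11.38%; the approximation is known to undercount slightly (Li(x) is a better estimate).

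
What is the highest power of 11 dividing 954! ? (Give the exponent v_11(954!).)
v_11(954!) = 93

Legendre's formula: v_p(n!) = Σ_{k ≥ 1} ⌊n / p^k⌋. For p = 11, n = 954, the terms are:
  ⌊954/11^1⌋ = ⌊954/11⌋ = 86
  ⌊954/11^2⌋ = ⌊954/121⌋ = 7
(the next term ⌊954/11^3⌋ = 0, terminating the sum). Summing: v_11(954!) = 86 + 7 = 93.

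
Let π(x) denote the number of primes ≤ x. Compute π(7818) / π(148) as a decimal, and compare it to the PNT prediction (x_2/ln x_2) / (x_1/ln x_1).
π(7818)/π(148) = 988/34 ≈ 29.0588;  PNT prediction ≈ 29.4477.

π(148) = 34 and π(7818) = 988, so π(7818)/π(148) ≈ 29.0588. The PNT-predicted ratio is (7818/ln(7818)) / (148/ln(148)) ≈ 29.4477. The two agree to within a few percent, as expected.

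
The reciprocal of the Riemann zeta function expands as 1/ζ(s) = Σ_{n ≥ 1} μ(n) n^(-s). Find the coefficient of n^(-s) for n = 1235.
μ(1235) = -1

Factor n = 1235 = 5 · 13 · 19. μ(n) = 0 if any exponent ≥ 2 (not squarefree); otherwise μ(n) = (−1)^{ω(n)} where ω(n) is the number of distinct prime factors. Applying: μ(1235) = -1.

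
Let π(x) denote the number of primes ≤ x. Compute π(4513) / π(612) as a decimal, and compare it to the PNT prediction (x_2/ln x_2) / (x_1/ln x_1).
π(4513)/π(612) = 612/111 ≈ 5.5135;  PNT prediction ≈ 5.6233.

π(612) = 111 and π(4513) = 612, so π(4513)/π(612) ≈ 5.5135. The PNT-predicted ratio is (4513/ln(4513)) / (612/ln(612)) ≈ 5.6233. The two agree to within a few percent, as expected.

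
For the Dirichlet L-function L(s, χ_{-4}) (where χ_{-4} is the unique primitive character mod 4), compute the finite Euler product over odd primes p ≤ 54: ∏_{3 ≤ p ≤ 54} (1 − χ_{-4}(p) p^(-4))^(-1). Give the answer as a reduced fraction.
∏ = 257364431333305770108011762895409938991497014556861335561/260241495905762991772533773778373936417391479107040051200

The odd primes p ≤ 54 are [3, 5, 7, 11, 13, 17, 19, 23, 29, 31, 37, 41, 43, 47, 53]. For each, χ(p) = 1 if p ≡ 1 mod 4, χ(p) = −1 if p ≡ 3 mod 4. Taking (1 − χ(p)/p^4)^(-1) = p^4/(p^4 − χ(p)): (1 − (-1)/3^4)^(-1) · (1 − (1)/5^4)^(-1) · (1 − (-1)/7^4)^(-1) · (1 − (-1)/11^4)^(-1) · (1 − (1)/13^4)^(-1) · (1 − (1)/17^4)^(-1) · (1 − (-1)/19^4)^(-1) · (1 − (-1)/23^4)^(-1) · (1 − (1)/29^4)^(-1) · (1 − (-1)/31^4)^(-1) · (1 − (1)/37^4)^(-1) · (1 − (1)/41^4)^(-1) · (1 − (-1)/43^4)^(-1) · (1 − (-1)/47^4)^(-1) · (1 − (1)/53^4)^(-1) = 257364431333305770108011762895409938991497014556861335561/260241495905762991772533773778373936417391479107040051200.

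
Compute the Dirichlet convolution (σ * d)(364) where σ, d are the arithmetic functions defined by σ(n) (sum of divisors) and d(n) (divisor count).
(σ * d)(364) = 2560

Divisors of 364: [1, 2, 4, 7, 13, 14, 26, 28, 52, 91, 182, 364]. For each d | 364:
  d = 1: σ(1) · d(364/1) = 1 · 12 = 12
  d = 2: σ(2) · d(364/2) = 3 · 8 = 24
  d = 4: σ(4) · d(364/4) = 7 · 4 = 28
  d = 7: σ(7) · d(364/7) = 8 · 6 = 48
  d = 13: σ(13) · d(364/13) = 14 · 6 = 84
  d = 14: σ(14) · d(364/14) = 24 · 4 = 96
  d = 26: σ(26) · d(364/26) = 42 · 4 = 168
  d = 28: σ(28) · d(364/28) = 56 · 2 = 112
  d = 52: σ(52) · d(364/52) = 98 · 2 = 196
  d = 91: σ(91) · d(364/91) = 112 · 3 = 336
  d = 182: σ(182) · d(364/182) = 336 · 2 = 672
  d = 364: σ(364) · d(364/364) = 784 · 1 = 784
Summing: (σ * d)(364) = 12 + 24 + 28 + 48 + 84 + 96 + 168 + 112 + 196 + 336 + 672 + 784 = 2560.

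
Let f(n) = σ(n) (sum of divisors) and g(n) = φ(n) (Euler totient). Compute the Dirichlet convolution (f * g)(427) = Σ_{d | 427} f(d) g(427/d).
(σ * φ)(427) = 1708

Divisors of 427: [1, 7, 61, 427]. For each d | 427:
  d = 1: σ(1) · φ(427/1) = 1 · 360 = 360
  d = 7: σ(7) · φ(427/7) = 8 · 60 = 480
  d = 61: σ(61) · φ(427/61) = 62 · 6 = 372
  d = 427: σ(427) · φ(427/427) = 496 · 1 = 496
Summing: (σ * φ)(427) = 360 + 480 + 372 + 496 = 1708.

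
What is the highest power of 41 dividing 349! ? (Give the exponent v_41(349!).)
v_41(349!) = 8

Legendre's formula: v_p(n!) = Σ_{k ≥ 1} ⌊n / p^k⌋. For p = 41, n = 349, the terms are:
  ⌊349/41^1⌋ = ⌊349/41⌋ = 8
(the next term ⌊349/41^2⌋ = 0, terminating the sum). Summing: v_41(349!) = 8 = 8.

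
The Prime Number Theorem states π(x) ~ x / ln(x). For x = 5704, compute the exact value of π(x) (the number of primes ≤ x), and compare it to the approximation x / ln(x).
π(5704) = 751;  x/ln(x) ≈ 659.50;  relative error ≈ 12.18%.

Directly count primes up to 5704: π(5704) = 751. The PNT approximation gives 5704/ln(5704) ≈ 5704/8.64892 ≈ 659.50. Relative error (π(x) − x/ln(x)) / π(x) ≈ 12.18%; the approximation is known to undercount slightly (Li(x) is a better estimate).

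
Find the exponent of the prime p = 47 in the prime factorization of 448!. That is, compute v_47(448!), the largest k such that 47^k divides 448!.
v_47(448!) = 9

Legendre's formula: v_p(n!) = Σ_{k ≥ 1} ⌊n / p^k⌋. For p = 47, n = 448, the terms are:
  ⌊448/47^1⌋ = ⌊448/47⌋ = 9
(the next term ⌊448/47^2⌋ = 0, terminating the sum). Summing: v_47(448!) = 9 = 9.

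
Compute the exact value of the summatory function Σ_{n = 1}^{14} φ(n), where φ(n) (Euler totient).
Σ_{n ≤ 14} φ(n) = 64

Compute φ(n) for each 1 ≤ n ≤ 14: φ(1) = 1, φ(2) = 1, φ(3) = 2, φ(4) = 2, φ(5) = 4, φ(6) = 2, φ(7) = 6, φ(8) = 4, φ(9) = 6, φ(10) = 4, φ(11) = 10, φ(12) = 4, φ(13) = 12, φ(14) = 6. Summing all 14 values: 64. (Average order: Σ_{n ≤ x} φ(n) ~ (3/π²) x². For x = 14, (3/π²)·14² ≈ 59.58.)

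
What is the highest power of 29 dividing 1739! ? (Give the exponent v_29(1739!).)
v_29(1739!) = 61

Legendre's formula: v_p(n!) = Σ_{k ≥ 1} ⌊n / p^k⌋. For p = 29, n = 1739, the terms are:
  ⌊1739/29^1⌋ = ⌊1739/29⌋ = 59
  ⌊1739/29^2⌋ = ⌊1739/841⌋ = 2
(the next term ⌊1739/29^3⌋ = 0, terminating the sum). Summing: v_29(1739!) = 59 + 2 = 61.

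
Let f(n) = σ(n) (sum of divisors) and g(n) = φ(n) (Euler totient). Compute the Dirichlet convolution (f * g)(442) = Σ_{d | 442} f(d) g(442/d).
(σ * φ)(442) = 3536

Divisors of 442: [1, 2, 13, 17, 26, 34, 221, 442]. For each d | 442:
  d = 1: σ(1) · φ(442/1) = 1 · 192 = 192
  d = 2: σ(2) · φ(442/2) = 3 · 192 = 576
  d = 13: σ(13) · φ(442/13) = 14 · 16 = 224
  d = 17: σ(17) · φ(442/17) = 18 · 12 = 216
  d = 26: σ(26) · φ(442/26) = 42 · 16 = 672
  d = 34: σ(34) · φ(442/34) = 54 · 12 = 648
  d = 221: σ(221) · φ(442/221) = 252 · 1 = 252
  d = 442: σ(442) · φ(442/442) = 756 · 1 = 756
Summing: (σ * φ)(442) = 192 + 576 + 224 + 216 + 672 + 648 + 252 + 756 = 3536.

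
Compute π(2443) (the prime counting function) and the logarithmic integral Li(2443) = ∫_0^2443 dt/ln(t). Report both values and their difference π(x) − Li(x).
π(2443) = 362;  Li(2443) ≈ 372.31;  π(x) − Li(x) ≈ -10.31.

Direct count of primes ≤ 2443 gives π(2443) = 362. Numerical evaluation of the logarithmic integral gives Li(2443) ≈ 372.31. The difference π(x) − Li(x) ≈ -10.31 is typically negative for small/moderate x (Li(x) overestimates), though Littlewood's theorem shows this sign changes infinitely often.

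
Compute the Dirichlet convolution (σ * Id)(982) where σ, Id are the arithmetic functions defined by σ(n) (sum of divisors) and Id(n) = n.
(σ * Id)(982) = 4915

Divisors of 982: [1, 2, 491, 982]. For each d | 982:
  d = 1: σ(1) · Id(982/1) = 1 · 982 = 982
  d = 2: σ(2) · Id(982/2) = 3 · 491 = 1473
  d = 491: σ(491) · Id(982/491) = 492 · 2 = 984
  d = 982: σ(982) · Id(982/982) = 1476 · 1 = 1476
Summing: (σ * Id)(982) = 982 + 1473 + 984 + 1476 = 4915.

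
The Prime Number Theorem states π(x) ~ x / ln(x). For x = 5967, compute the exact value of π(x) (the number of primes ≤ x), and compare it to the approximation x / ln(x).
π(5967) = 781;  x/ln(x) ≈ 686.34;  relative error ≈ 12.12%.

Directly count primes up to 5967: π(5967) = 781. The PNT approximation gives 5967/ln(5967) ≈ 5967/8.69400 ≈ 686.34. Relative error (π(x) − x/ln(x)) / π(x) ≈ 12.12%; the approximation is known to undercount slightly (Li(x) is a better estimate).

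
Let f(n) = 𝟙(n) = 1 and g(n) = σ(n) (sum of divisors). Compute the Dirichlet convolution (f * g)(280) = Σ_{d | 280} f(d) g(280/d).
(𝟙 * σ)(280) = 1638

Divisors of 280: [1, 2, 4, 5, 7, 8, 10, 14, 20, 28, 35, 40, 56, 70, 140, 280]. For each d | 280:
  d = 1: 𝟙(1) · σ(280/1) = 1 · 720 = 720
  d = 2: 𝟙(2) · σ(280/2) = 1 · 336 = 336
  d = 4: 𝟙(4) · σ(280/4) = 1 · 144 = 144
  d = 5: 𝟙(5) · σ(280/5) = 1 · 120 = 120
  d = 7: 𝟙(7) · σ(280/7) = 1 · 90 = 90
  d = 8: 𝟙(8) · σ(280/8) = 1 · 48 = 48
  d = 10: 𝟙(10) · σ(280/10) = 1 · 56 = 56
  d = 14: 𝟙(14) · σ(280/14) = 1 · 42 = 42
  d = 20: 𝟙(20) · σ(280/20) = 1 · 24 = 24
  d = 28: 𝟙(28) · σ(280/28) = 1 · 18 = 18
  d = 35: 𝟙(35) · σ(280/35) = 1 · 15 = 15
  d = 40: 𝟙(40) · σ(280/40) = 1 · 8 = 8
  d = 56: 𝟙(56) · σ(280/56) = 1 · 6 = 6
  d = 70: 𝟙(70) · σ(280/70) = 1 · 7 = 7
  d = 140: 𝟙(140) · σ(280/140) = 1 · 3 = 3
  d = 280: 𝟙(280) · σ(280/280) = 1 · 1 = 1
Summing: (𝟙 * σ)(280) = 720 + 336 + 144 + 120 + 90 + 48 + 56 + 42 + 24 + 18 + 15 + 8 + 6 + 7 + 3 + 1 = 1638.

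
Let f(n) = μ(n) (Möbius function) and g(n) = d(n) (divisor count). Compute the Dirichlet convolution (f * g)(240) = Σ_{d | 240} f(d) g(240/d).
(μ * d)(240) = 1

Divisors of 240: [1, 2, 3, 4, 5, 6, 8, 10, 12, 15, 16, 20, 24, 30, 40, 48, 60, 80, 120, 240]. For each d | 240:
  d = 1: μ(1) · d(240/1) = 1 · 20 = 20
  d = 2: μ(2) · d(240/2) = -1 · 16 = -16
  d = 3: μ(3) · d(240/3) = -1 · 10 = -10
  d = 4: μ(4) · d(240/4) = 0 · 12 = 0
  d = 5: μ(5) · d(240/5) = -1 · 10 = -10
  d = 6: μ(6) · d(240/6) = 1 · 8 = 8
  d = 8: μ(8) · d(240/8) = 0 · 8 = 0
  d = 10: μ(10) · d(240/10) = 1 · 8 = 8
  d = 12: μ(12) · d(240/12) = 0 · 6 = 0
  d = 15: μ(15) · d(240/15) = 1 · 5 = 5
  d = 16: μ(16) · d(240/16) = 0 · 4 = 0
  d = 20: μ(20) · d(240/20) = 0 · 6 = 0
  d = 24: μ(24) · d(240/24) = 0 · 4 = 0
  d = 30: μ(30) · d(240/30) = -1 · 4 = -4
  d = 40: μ(40) · d(240/40) = 0 · 4 = 0
  d = 48: μ(48) · d(240/48) = 0 · 2 = 0
  d = 60: μ(60) · d(240/60) = 0 · 3 = 0
  d = 80: μ(80) · d(240/80) = 0 · 2 = 0
  d = 120: μ(120) · d(240/120) = 0 · 2 = 0
  d = 240: μ(240) · d(240/240) = 0 · 1 = 0
Summing: (μ * d)(240) = 20 + -16 + -10 + 0 + -10 + 8 + 0 + 8 + 0 + 5 + 0 + 0 + 0 + -4 + 0 + 0 + 0 + 0 + 0 + 0 = 1.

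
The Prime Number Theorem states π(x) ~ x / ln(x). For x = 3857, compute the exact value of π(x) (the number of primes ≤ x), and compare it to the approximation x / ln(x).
π(3857) = 535;  x/ln(x) ≈ 467.08;  relative error ≈ 12.69%.

Directly count primes up to 3857: π(3857) = 535. The PNT approximation gives 3857/ln(3857) ≈ 3857/8.25764 ≈ 467.08. Relative error (π(x) − x/ln(x)) / π(x) ≈ 12.69%; the approximation is known to undercount slightly (Li(x) is a better estimate).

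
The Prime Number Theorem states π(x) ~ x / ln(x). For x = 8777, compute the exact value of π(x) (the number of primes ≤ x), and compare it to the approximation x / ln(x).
π(8777) = 1093;  x/ln(x) ≈ 966.64;  relative error ≈ 11.56%.

Directly count primes up to 8777: π(8777) = 1093. The PNT approximation gives 8777/ln(8777) ≈ 8777/9.07989 ≈ 966.64. Relative error (π(x) − x/ln(x)) / π(x) ≈ 11.56%; the approximation is known to undercount slightly (Li(x) is a better estimate).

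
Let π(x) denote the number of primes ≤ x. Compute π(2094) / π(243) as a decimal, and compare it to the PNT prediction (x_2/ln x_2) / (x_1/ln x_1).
π(2094)/π(243) = 316/53 ≈ 5.9623;  PNT prediction ≈ 6.1902.

π(243) = 53 and π(2094) = 316, so π(2094)/π(243) ≈ 5.9623. The PNT-predicted ratio is (2094/ln(2094)) / (243/ln(243)) ≈ 6.1902. The two agree to within a few percent, as expected.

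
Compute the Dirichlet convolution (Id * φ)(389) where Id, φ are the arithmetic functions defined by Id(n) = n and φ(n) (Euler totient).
(Id * φ)(389) = 777

Divisors of 389: [1, 389]. For each d | 389:
  d = 1: Id(1) · φ(389/1) = 1 · 388 = 388
  d = 389: Id(389) · φ(389/389) = 389 · 1 = 389
Summing: (Id * φ)(389) = 388 + 389 = 777.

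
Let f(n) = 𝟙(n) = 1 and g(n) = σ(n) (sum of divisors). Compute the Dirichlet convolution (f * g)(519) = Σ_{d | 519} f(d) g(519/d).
(𝟙 * σ)(519) = 875

Divisors of 519: [1, 3, 173, 519]. For each d | 519:
  d = 1: 𝟙(1) · σ(519/1) = 1 · 696 = 696
  d = 3: 𝟙(3) · σ(519/3) = 1 · 174 = 174
  d = 173: 𝟙(173) · σ(519/173) = 1 · 4 = 4
  d = 519: 𝟙(519) · σ(519/519) = 1 · 1 = 1
Summing: (𝟙 * σ)(519) = 696 + 174 + 4 + 1 = 875.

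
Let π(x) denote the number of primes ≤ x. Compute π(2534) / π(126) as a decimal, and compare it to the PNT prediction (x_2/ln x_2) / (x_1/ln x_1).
π(2534)/π(126) = 370/30 ≈ 12.3333;  PNT prediction ≈ 12.4099.

π(126) = 30 and π(2534) = 370, so π(2534)/π(126) ≈ 12.3333. The PNT-predicted ratio is (2534/ln(2534)) / (126/ln(126)) ≈ 12.4099. The two agree to within a few percent, as expected.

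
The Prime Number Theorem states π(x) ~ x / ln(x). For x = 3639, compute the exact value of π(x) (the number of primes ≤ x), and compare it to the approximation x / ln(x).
π(3639) = 509;  x/ln(x) ≈ 443.81;  relative error ≈ 12.81%.

Directly count primes up to 3639: π(3639) = 509. The PNT approximation gives 3639/ln(3639) ≈ 3639/8.19946 ≈ 443.81. Relative error (π(x) − x/ln(x)) / π(x) ≈ 12.81%; the approximation is known to undercount slightly (Li(x) is a better estimate).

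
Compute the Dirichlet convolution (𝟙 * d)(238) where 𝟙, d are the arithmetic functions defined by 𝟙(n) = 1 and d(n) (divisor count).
(𝟙 * d)(238) = 27

Divisors of 238: [1, 2, 7, 14, 17, 34, 119, 238]. For each d | 238:
  d = 1: 𝟙(1) · d(238/1) = 1 · 8 = 8
  d = 2: 𝟙(2) · d(238/2) = 1 · 4 = 4
  d = 7: 𝟙(7) · d(238/7) = 1 · 4 = 4
  d = 14: 𝟙(14) · d(238/14) = 1 · 2 = 2
  d = 17: 𝟙(17) · d(238/17) = 1 · 4 = 4
  d = 34: 𝟙(34) · d(238/34) = 1 · 2 = 2
  d = 119: 𝟙(119) · d(238/119) = 1 · 2 = 2
  d = 238: 𝟙(238) · d(238/238) = 1 · 1 = 1
Summing: (𝟙 * d)(238) = 8 + 4 + 4 + 2 + 4 + 2 + 2 + 1 = 27.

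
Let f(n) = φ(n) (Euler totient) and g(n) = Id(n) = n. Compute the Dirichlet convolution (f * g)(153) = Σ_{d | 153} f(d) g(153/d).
(φ * Id)(153) = 693

Divisors of 153: [1, 3, 9, 17, 51, 153]. For each d | 153:
  d = 1: φ(1) · Id(153/1) = 1 · 153 = 153
  d = 3: φ(3) · Id(153/3) = 2 · 51 = 102
  d = 9: φ(9) · Id(153/9) = 6 · 17 = 102
  d = 17: φ(17) · Id(153/17) = 16 · 9 = 144
  d = 51: φ(51) · Id(153/51) = 32 · 3 = 96
  d = 153: φ(153) · Id(153/153) = 96 · 1 = 96
Summing: (φ * Id)(153) = 153 + 102 + 102 + 144 + 96 + 96 = 693.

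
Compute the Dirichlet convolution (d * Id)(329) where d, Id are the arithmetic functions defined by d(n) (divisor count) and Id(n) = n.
(d * Id)(329) = 441

Divisors of 329: [1, 7, 47, 329]. For each d | 329:
  d = 1: d(1) · Id(329/1) = 1 · 329 = 329
  d = 7: d(7) · Id(329/7) = 2 · 47 = 94
  d = 47: d(47) · Id(329/47) = 2 · 7 = 14
  d = 329: d(329) · Id(329/329) = 4 · 1 = 4
Summing: (d * Id)(329) = 329 + 94 + 14 + 4 = 441.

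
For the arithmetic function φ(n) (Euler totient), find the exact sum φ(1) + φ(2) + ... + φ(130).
Σ_{n ≤ 130} φ(n) = 5154

Compute φ(n) for each 1 ≤ n ≤ 130: φ(1) = 1, φ(2) = 1, φ(3) = 2, φ(4) = 2, φ(5) = 4, φ(6) = 2, φ(7) = 6, φ(8) = 4, φ(9) = 6, φ(10) = 4, φ(11) = 10, φ(12) = 4, φ(13) = 12, φ(14) = 6, φ(15) = 8, φ(16) = 8, φ(17) = 16, φ(18) = 6, φ(19) = 18, φ(20) = 8, φ(21) = 12, φ(22) = 10, φ(23) = 22, φ(24) = 8, φ(25) = 20, φ(26) = 12, φ(27) = 18, φ(28) = 12, φ(29) = 28, φ(30) = 8, φ(31) = 30, φ(32) = 16, φ(33) = 20, φ(34) = 16, φ(35) = 24, φ(36) = 12, φ(37) = 36, φ(38) = 18, φ(39) = 24, φ(40) = 16, φ(41) = 40, φ(42) = 12, φ(43) = 42, φ(44) = 20, φ(45) = 24, φ(46) = 22, φ(47) = 46, φ(48) = 16, φ(49) = 42, φ(50) = 20, φ(51) = 32, φ(52) = 24, φ(53) = 52, φ(54) = 18, φ(55) = 40, φ(56) = 24, φ(57) = 36, φ(58) = 28, φ(59) = 58, φ(60) = 16, φ(61) = 60, φ(62) = 30, φ(63) = 36, φ(64) = 32, φ(65) = 48, φ(66) = 20, φ(67) = 66, φ(68) = 32, φ(69) = 44, φ(70) = 24, φ(71) = 70, φ(72) = 24, φ(73) = 72, φ(74) = 36, φ(75) = 40, φ(76) = 36, φ(77) = 60, φ(78) = 24, φ(79) = 78, φ(80) = 32, φ(81) = 54, φ(82) = 40, φ(83) = 82, φ(84) = 24, φ(85) = 64, φ(86) = 42, φ(87) = 56, φ(88) = 40, φ(89) = 88, φ(90) = 24, φ(91) = 72, φ(92) = 44, φ(93) = 60, φ(94) = 46, φ(95) = 72, φ(96) = 32, φ(97) = 96, φ(98) = 42, φ(99) = 60, φ(100) = 40, φ(101) = 100, φ(102) = 32, φ(103) = 102, φ(104) = 48, φ(105) = 48, φ(106) = 52, φ(107) = 106, φ(108) = 36, φ(109) = 108, φ(110) = 40, φ(111) = 72, φ(112) = 48, φ(113) = 112, φ(114) = 36, φ(115) = 88, φ(116) = 56, φ(117) = 72, φ(118) = 58, φ(119) = 96, φ(120) = 32, φ(121) = 110, φ(122) = 60, φ(123) = 80, φ(124) = 60, φ(125) = 100, φ(126) = 36, φ(127) = 126, φ(128) = 64, φ(129) = 84, φ(130) = 48. Summing all 130 values: 5154. (Average order: Σ_{n ≤ x} φ(n) ~ (3/π²) x². For x = 130, (3/π²)·130² ≈ 5136.98.)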